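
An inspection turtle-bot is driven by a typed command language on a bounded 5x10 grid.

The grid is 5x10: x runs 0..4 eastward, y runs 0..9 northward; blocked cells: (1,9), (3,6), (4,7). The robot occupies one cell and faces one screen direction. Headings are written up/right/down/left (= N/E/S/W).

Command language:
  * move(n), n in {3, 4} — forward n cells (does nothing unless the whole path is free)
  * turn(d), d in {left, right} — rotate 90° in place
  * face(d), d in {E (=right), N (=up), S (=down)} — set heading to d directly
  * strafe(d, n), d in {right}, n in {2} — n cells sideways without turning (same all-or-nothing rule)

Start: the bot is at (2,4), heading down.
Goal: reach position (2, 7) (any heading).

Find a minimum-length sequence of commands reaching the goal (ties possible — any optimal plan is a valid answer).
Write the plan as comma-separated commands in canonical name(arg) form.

begin: at (2,4), heading down
t=1 face(N) ⇒ at (2,4), heading up
t=2 move(3) ⇒ at (2,7), heading up
no 1-step plan works, so 2 is optimal.

face(N), move(3)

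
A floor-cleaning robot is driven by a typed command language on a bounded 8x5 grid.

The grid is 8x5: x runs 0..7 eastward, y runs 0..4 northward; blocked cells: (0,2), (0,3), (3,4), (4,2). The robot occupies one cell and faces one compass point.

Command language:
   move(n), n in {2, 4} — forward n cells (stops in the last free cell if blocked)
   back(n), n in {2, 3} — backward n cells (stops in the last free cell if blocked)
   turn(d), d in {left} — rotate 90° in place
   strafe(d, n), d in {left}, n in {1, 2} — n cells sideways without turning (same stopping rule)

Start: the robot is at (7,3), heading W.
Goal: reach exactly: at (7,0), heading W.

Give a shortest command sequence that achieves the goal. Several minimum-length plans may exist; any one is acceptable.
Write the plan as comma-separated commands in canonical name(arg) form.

strafe(left, 1), strafe(left, 2)

initial: at (7,3), heading W
step 1 (strafe(left, 1)): at (7,2), heading W
step 2 (strafe(left, 2)): at (7,0), heading W
minimal: 2 command(s), checked below 2.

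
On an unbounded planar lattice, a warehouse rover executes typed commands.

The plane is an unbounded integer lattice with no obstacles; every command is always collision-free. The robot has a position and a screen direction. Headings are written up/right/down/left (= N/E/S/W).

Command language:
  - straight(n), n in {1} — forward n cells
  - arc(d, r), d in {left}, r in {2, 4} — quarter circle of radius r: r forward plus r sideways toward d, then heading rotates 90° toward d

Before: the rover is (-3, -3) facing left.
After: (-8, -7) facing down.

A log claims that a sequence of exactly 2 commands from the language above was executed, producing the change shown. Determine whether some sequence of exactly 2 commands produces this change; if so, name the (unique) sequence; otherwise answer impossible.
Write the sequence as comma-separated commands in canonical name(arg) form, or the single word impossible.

straight(1), arc(left, 4)

key: running arc(left, 4) before straight(1) would end elsewhere — order is forced
begin: (-3, -3) facing left
t=1 straight(1) ⇒ (-4, -3) facing left
t=2 arc(left, 4) ⇒ (-8, -7) facing down
no rival 2-sequence matches.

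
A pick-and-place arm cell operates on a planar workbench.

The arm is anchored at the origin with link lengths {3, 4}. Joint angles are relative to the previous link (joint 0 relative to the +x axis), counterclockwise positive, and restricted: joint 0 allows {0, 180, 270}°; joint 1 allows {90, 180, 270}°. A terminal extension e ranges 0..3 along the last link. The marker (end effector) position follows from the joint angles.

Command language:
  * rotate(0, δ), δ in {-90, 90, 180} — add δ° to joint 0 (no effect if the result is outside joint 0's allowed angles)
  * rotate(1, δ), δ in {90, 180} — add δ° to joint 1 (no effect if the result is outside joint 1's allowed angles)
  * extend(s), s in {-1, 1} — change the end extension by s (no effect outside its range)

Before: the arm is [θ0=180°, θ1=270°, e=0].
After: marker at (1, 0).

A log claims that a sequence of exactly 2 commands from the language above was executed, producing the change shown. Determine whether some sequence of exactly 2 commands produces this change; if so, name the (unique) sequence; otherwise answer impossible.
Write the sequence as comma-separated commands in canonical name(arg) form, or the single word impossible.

rotate(1, 180), rotate(1, 90)

key: order matters: swapping rotate(1, 180) and rotate(1, 90) lands elsewhere
begin: [θ0=180°, θ1=270°, e=0]
1. rotate(1, 180) → [θ0=180°, θ1=90°, e=0]
2. rotate(1, 90) → [θ0=180°, θ1=180°, e=0]
no other 2-command option fits: unique.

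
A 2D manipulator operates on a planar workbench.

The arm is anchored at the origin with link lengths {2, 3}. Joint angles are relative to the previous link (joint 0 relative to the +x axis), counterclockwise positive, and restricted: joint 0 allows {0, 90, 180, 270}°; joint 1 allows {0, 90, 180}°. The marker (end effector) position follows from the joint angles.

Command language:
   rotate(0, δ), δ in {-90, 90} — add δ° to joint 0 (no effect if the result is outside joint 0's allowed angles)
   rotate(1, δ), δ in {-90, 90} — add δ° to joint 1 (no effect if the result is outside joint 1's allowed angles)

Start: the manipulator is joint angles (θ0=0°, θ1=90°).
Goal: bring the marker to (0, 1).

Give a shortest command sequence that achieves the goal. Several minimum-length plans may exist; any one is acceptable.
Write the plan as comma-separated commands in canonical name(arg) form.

initial: joint angles (θ0=0°, θ1=90°)
1. rotate(1, 90) → joint angles (θ0=0°, θ1=180°)
2. rotate(0, -90) → joint angles (θ0=270°, θ1=180°)
minimal: 2 command(s), checked below 2.

rotate(1, 90), rotate(0, -90)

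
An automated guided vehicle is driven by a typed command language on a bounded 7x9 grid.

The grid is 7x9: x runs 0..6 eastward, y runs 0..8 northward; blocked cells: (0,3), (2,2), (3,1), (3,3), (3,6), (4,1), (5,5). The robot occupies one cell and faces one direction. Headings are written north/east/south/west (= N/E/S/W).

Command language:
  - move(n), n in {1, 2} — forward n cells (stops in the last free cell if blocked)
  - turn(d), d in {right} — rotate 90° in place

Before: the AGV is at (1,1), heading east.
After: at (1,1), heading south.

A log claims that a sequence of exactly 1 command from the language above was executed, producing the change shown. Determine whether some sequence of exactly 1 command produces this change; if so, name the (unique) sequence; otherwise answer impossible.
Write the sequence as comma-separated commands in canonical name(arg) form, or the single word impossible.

key: (1,1) unchanged — the single command moves nothing
initial: at (1,1), heading east
step 1 (turn(right)): at (1,1), heading south
no rival 1-sequence matches.

turn(right)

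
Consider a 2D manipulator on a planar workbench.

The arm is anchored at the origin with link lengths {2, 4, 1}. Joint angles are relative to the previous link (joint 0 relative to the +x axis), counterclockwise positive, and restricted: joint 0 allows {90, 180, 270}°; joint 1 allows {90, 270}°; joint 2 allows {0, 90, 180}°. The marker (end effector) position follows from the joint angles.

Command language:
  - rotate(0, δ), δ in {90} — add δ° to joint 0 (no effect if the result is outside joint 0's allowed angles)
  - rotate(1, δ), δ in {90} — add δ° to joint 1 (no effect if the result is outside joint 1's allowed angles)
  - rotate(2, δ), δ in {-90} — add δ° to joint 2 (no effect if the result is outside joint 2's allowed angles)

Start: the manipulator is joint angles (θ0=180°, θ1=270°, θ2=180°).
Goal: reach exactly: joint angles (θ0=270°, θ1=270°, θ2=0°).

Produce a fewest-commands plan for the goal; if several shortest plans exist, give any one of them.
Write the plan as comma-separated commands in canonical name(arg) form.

initial: joint angles (θ0=180°, θ1=270°, θ2=180°)
[1] after rotate(2, -90): joint angles (θ0=180°, θ1=270°, θ2=90°)
[2] after rotate(2, -90): joint angles (θ0=180°, θ1=270°, θ2=0°)
[3] after rotate(0, 90): joint angles (θ0=270°, θ1=270°, θ2=0°)
minimal: 3 command(s), checked below 3.

rotate(2, -90), rotate(2, -90), rotate(0, 90)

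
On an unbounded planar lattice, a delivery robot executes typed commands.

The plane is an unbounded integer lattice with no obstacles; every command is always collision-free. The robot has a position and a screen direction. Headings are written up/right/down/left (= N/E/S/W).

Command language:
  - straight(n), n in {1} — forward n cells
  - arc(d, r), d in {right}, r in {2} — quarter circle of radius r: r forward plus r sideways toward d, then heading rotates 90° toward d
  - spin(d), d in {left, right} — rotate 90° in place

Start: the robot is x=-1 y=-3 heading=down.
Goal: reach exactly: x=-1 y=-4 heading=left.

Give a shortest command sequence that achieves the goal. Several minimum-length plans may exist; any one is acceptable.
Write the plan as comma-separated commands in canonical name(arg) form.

from: x=-1 y=-3 heading=down
t=1 straight(1) ⇒ x=-1 y=-4 heading=down
t=2 spin(right) ⇒ x=-1 y=-4 heading=left
shorter routes all fall short; 2 is best.

straight(1), spin(right)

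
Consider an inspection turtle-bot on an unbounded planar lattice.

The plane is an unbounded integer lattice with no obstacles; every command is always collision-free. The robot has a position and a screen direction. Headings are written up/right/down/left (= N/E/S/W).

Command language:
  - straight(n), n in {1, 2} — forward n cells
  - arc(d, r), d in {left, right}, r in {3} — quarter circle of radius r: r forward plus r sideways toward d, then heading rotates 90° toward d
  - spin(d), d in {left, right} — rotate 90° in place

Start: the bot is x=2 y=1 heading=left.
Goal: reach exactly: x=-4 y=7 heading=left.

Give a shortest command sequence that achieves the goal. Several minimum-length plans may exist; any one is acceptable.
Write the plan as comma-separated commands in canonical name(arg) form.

arc(right, 3), arc(left, 3)

from: x=2 y=1 heading=left
step 1 (arc(right, 3)): x=-1 y=4 heading=up
step 2 (arc(left, 3)): x=-4 y=7 heading=left
nothing shorter than 2 reaches the goal.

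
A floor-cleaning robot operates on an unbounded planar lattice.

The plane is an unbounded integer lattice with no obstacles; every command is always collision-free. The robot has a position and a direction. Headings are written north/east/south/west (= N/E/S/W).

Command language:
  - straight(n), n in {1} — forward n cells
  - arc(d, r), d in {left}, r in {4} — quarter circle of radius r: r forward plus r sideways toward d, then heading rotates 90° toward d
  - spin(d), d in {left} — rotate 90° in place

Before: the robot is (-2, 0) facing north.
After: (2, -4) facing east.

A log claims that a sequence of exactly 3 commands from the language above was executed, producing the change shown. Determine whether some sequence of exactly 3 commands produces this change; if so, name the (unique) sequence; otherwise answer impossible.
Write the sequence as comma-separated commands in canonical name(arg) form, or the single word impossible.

key: cell and facing (now E) both changed — the 3 commands mix motion and turning
begin: (-2, 0) facing north
t=1 spin(left) ⇒ (-2, 0) facing west
t=2 spin(left) ⇒ (-2, 0) facing south
t=3 arc(left, 4) ⇒ (2, -4) facing east
all 27 alternatives checked — unique.

spin(left), spin(left), arc(left, 4)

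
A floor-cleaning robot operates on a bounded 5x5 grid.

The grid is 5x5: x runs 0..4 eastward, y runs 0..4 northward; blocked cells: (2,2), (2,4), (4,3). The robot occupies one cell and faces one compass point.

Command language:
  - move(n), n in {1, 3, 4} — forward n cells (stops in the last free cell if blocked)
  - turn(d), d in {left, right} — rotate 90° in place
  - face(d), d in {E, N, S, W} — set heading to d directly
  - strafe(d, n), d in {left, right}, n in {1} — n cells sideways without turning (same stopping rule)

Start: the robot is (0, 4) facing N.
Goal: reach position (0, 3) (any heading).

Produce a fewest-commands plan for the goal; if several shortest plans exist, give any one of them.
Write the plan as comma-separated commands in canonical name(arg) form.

begin: (0, 4) facing N
step 1 (face(S)): (0, 4) facing S
step 2 (move(1)): (0, 3) facing S
no 1-step plan works, so 2 is optimal.

face(S), move(1)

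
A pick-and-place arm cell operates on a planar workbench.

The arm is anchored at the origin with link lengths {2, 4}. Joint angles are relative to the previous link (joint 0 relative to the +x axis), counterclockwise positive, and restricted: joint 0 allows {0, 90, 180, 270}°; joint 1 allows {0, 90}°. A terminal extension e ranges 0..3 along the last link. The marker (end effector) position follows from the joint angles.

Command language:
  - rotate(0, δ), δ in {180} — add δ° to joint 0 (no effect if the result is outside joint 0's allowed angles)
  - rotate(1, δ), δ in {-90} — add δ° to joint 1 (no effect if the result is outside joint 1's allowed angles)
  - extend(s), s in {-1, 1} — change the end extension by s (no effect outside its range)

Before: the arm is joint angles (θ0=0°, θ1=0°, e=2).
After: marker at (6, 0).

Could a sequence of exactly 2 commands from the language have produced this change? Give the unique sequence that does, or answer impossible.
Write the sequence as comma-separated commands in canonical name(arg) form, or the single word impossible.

extend(-1), extend(-1)

begin: joint angles (θ0=0°, θ1=0°, e=2)
1. extend(-1) → joint angles (θ0=0°, θ1=0°, e=1)
2. extend(-1) → joint angles (θ0=0°, θ1=0°, e=0)
uniquely the one of 16 2-step routes that fits.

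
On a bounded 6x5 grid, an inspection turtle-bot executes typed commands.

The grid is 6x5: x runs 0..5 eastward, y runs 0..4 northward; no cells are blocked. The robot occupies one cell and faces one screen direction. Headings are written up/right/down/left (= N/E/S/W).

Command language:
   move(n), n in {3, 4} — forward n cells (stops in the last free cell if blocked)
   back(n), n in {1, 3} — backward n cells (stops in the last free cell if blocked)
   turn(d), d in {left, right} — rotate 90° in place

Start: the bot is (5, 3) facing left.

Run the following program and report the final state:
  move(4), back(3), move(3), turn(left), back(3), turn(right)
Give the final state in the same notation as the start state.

(1, 4) facing left

from: (5, 3) facing left
t=1 move(4) ⇒ (1, 3) facing left
t=2 back(3) ⇒ (4, 3) facing left
t=3 move(3) ⇒ (1, 3) facing left
t=4 turn(left) ⇒ (1, 3) facing down
t=5 back(3) ⇒ (1, 4) facing down
t=6 turn(right) ⇒ (1, 4) facing left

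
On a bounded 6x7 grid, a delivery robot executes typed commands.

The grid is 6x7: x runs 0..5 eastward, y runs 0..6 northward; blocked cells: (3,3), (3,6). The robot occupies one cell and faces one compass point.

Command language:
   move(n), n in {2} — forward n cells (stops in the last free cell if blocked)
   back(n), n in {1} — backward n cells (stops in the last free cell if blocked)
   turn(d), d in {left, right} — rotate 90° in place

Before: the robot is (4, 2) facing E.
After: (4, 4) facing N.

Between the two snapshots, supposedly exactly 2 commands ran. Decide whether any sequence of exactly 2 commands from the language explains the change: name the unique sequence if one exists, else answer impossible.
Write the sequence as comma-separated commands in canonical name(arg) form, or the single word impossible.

turn(left), move(2)

key: position moved to (4,4) AND the heading swung to N — translation plus rotation needed
t0: (4, 2) facing E
t=1 turn(left) ⇒ (4, 2) facing N
t=2 move(2) ⇒ (4, 4) facing N
no rival 2-sequence matches.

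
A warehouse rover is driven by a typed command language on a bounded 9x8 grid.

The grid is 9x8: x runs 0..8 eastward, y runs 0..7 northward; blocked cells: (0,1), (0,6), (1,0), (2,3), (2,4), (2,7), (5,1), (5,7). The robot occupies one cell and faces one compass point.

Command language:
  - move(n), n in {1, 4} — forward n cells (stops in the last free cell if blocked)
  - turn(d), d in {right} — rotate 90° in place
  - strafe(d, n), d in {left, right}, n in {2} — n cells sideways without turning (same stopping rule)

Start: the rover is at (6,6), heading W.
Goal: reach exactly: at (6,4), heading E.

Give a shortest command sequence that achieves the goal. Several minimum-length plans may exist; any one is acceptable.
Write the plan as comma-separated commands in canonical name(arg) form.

t0: at (6,6), heading W
step 1 (strafe(left, 2)): at (6,4), heading W
step 2 (turn(right)): at (6,4), heading N
step 3 (turn(right)): at (6,4), heading E
shorter routes all fall short; 3 is best.

strafe(left, 2), turn(right), turn(right)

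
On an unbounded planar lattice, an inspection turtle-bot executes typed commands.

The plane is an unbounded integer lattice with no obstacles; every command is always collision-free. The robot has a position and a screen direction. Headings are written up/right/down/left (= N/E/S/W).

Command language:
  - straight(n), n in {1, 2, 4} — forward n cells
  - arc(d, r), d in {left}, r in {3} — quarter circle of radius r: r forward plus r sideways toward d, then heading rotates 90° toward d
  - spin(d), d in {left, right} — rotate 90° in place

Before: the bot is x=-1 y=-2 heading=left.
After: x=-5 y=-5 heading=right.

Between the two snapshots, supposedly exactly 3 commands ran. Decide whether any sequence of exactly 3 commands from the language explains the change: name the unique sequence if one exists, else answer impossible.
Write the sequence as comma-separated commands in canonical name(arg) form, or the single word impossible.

key: position moved to (-5,-5) AND the heading swung to E — translation plus rotation needed
from: x=-1 y=-2 heading=left
step 1 (straight(1)): x=-2 y=-2 heading=left
step 2 (arc(left, 3)): x=-5 y=-5 heading=down
step 3 (spin(left)): x=-5 y=-5 heading=right
no rival 3-sequence matches.

straight(1), arc(left, 3), spin(left)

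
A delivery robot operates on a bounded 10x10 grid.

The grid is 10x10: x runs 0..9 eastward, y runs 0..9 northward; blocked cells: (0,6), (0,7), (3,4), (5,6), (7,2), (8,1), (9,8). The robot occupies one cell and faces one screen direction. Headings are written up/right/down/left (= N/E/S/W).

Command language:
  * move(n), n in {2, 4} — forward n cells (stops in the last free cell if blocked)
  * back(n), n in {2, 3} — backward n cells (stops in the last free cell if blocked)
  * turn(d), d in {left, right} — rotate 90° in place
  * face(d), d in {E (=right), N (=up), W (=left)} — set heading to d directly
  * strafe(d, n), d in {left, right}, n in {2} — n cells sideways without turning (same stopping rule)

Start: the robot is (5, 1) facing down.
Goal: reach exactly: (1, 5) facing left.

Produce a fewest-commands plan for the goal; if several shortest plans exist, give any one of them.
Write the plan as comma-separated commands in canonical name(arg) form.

face(W), strafe(right, 2), strafe(right, 2), move(4)

from: (5, 1) facing down
[1] after face(W): (5, 1) facing left
[2] after strafe(right, 2): (5, 3) facing left
[3] after strafe(right, 2): (5, 5) facing left
[4] after move(4): (1, 5) facing left
minimal: 4 command(s), checked below 4.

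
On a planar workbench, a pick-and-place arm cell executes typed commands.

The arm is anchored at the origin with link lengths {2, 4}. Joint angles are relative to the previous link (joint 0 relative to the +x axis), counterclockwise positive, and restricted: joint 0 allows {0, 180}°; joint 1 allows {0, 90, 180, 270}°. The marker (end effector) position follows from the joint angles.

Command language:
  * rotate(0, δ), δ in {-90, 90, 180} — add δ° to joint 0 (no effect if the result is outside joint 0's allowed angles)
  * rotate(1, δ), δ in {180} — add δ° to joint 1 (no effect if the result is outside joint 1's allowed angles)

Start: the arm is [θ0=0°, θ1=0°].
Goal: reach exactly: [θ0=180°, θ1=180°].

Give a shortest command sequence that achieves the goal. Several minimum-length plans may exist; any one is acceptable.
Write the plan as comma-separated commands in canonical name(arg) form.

begin: [θ0=0°, θ1=0°]
t=1 rotate(1, 180) ⇒ [θ0=0°, θ1=180°]
t=2 rotate(0, 180) ⇒ [θ0=180°, θ1=180°]
nothing shorter than 2 reaches the goal.

rotate(1, 180), rotate(0, 180)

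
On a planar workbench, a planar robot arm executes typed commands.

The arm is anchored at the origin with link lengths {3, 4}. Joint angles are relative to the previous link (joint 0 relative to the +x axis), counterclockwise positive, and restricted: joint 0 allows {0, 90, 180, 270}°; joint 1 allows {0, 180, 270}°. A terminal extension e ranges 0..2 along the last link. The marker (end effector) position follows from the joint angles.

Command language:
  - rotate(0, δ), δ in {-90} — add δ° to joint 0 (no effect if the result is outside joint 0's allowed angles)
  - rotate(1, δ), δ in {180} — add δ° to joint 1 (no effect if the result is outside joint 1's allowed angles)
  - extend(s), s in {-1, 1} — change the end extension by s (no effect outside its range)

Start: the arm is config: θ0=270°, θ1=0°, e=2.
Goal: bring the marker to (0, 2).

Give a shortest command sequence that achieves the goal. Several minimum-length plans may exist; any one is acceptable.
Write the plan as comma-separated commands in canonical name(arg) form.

rotate(1, 180), extend(-1)

start: config: θ0=270°, θ1=0°, e=2
1. rotate(1, 180) → config: θ0=270°, θ1=180°, e=2
2. extend(-1) → config: θ0=270°, θ1=180°, e=1
minimal: 2 command(s), checked below 2.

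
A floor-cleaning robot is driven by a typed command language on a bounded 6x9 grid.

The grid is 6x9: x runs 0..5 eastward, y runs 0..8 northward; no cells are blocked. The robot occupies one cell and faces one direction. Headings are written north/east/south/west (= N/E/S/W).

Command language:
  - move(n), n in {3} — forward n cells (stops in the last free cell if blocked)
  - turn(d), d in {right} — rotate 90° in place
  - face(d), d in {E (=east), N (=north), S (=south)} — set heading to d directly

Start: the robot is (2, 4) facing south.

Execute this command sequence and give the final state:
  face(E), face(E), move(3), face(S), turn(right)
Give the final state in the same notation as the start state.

(5, 4) facing west

begin: (2, 4) facing south
step 1 (face(E)): (2, 4) facing east
step 2 (face(E)): (2, 4) facing east
step 3 (move(3)): (5, 4) facing east
step 4 (face(S)): (5, 4) facing south
step 5 (turn(right)): (5, 4) facing west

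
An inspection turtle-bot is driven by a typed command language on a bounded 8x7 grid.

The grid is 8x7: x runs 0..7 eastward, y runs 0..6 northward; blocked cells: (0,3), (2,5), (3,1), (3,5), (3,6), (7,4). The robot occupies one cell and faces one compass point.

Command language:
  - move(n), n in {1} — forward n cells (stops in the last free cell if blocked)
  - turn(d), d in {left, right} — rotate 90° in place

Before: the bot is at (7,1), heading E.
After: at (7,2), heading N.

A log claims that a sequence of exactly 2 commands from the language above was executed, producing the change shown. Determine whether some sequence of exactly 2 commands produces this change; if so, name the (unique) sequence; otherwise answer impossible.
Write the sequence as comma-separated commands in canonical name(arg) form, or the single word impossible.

turn(left), move(1)

key: cell and facing (now N) both changed — the 2 commands mix motion and turning
t0: at (7,1), heading E
[1] after turn(left): at (7,1), heading N
[2] after move(1): at (7,2), heading N
no other 2-command option fits: unique.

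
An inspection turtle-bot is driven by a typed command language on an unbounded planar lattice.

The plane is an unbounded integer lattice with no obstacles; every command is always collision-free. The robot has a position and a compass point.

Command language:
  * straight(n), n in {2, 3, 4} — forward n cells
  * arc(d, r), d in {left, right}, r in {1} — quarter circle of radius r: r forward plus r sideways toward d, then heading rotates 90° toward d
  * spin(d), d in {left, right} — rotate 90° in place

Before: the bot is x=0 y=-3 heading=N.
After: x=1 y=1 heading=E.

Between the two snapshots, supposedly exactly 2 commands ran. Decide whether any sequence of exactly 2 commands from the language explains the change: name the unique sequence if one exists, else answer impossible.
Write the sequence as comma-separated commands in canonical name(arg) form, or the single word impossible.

straight(3), arc(right, 1)

key: order matters: swapping straight(3) and arc(right, 1) lands elsewhere
from: x=0 y=-3 heading=N
1. straight(3) → x=0 y=0 heading=N
2. arc(right, 1) → x=1 y=1 heading=E
no other 2-command option fits: unique.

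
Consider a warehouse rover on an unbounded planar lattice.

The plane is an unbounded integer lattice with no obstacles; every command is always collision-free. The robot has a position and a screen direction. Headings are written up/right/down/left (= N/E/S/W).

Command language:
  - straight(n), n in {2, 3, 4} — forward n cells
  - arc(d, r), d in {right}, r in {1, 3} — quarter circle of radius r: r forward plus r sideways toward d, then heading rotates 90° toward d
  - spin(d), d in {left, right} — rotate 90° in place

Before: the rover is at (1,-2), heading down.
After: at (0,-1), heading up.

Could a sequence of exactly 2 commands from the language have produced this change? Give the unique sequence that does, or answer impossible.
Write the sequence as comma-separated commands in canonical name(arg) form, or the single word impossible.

spin(right), arc(right, 1)

key: cell and facing (now N) both changed — the 2 commands mix motion and turning
initial: at (1,-2), heading down
t=1 spin(right) ⇒ at (1,-2), heading left
t=2 arc(right, 1) ⇒ at (0,-1), heading up
uniquely the one of 49 2-step routes that fits.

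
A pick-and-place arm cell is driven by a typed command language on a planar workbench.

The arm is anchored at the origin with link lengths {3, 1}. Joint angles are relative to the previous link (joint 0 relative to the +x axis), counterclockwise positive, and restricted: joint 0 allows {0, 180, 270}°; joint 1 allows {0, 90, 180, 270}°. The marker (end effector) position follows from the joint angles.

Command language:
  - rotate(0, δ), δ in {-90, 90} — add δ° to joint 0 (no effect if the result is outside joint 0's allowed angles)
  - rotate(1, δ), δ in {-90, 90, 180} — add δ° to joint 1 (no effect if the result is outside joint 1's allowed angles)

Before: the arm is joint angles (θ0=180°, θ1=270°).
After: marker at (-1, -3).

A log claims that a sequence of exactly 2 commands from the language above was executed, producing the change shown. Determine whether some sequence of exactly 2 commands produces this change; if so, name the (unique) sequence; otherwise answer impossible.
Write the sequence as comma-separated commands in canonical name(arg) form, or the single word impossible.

key: order matters: swapping rotate(0, -90) and rotate(0, 90) lands elsewhere
t0: joint angles (θ0=180°, θ1=270°)
step 1 (rotate(0, -90)): joint angles (θ0=180°, θ1=270°)
step 2 (rotate(0, 90)): joint angles (θ0=270°, θ1=270°)
no other 2-command option fits: unique.

rotate(0, -90), rotate(0, 90)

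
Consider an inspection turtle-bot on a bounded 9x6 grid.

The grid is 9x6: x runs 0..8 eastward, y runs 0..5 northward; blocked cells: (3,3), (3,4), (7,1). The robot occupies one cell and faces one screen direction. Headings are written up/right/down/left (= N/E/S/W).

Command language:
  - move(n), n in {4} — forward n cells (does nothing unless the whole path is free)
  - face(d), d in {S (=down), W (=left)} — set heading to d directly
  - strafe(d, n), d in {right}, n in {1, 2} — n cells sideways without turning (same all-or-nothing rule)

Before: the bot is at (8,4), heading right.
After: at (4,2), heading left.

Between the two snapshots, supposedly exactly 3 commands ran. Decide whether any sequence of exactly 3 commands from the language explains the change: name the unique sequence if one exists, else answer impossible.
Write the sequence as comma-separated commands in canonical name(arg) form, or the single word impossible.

key: running move(4) before strafe(right, 2) would end elsewhere — order is forced
begin: at (8,4), heading right
[1] after strafe(right, 2): at (8,2), heading right
[2] after face(W): at (8,2), heading left
[3] after move(4): at (4,2), heading left
no rival 3-sequence matches.

strafe(right, 2), face(W), move(4)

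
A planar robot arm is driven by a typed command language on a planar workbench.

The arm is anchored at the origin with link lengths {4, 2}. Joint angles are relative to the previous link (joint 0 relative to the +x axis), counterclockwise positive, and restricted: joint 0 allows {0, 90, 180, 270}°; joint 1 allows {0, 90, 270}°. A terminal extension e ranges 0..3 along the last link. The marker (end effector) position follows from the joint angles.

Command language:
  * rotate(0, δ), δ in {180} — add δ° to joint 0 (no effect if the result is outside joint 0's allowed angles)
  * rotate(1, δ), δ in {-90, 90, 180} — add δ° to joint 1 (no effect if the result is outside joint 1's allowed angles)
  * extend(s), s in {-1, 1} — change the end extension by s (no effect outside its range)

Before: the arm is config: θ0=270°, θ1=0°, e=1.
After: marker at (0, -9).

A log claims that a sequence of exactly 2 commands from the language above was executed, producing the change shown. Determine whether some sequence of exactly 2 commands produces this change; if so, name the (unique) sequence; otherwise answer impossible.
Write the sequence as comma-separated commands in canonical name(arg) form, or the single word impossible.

start: config: θ0=270°, θ1=0°, e=1
[1] after extend(1): config: θ0=270°, θ1=0°, e=2
[2] after extend(1): config: θ0=270°, θ1=0°, e=3
uniquely the one of 36 2-step routes that fits.

extend(1), extend(1)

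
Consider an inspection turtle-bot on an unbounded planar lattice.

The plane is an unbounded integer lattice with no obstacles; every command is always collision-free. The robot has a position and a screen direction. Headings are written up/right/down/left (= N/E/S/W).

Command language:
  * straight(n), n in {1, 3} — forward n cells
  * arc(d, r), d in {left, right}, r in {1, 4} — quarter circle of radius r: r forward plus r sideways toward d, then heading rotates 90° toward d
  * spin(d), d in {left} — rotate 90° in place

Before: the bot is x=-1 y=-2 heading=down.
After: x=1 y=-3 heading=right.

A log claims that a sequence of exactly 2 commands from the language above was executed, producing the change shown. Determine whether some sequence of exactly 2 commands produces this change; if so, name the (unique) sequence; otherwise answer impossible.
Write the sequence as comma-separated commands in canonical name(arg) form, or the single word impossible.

arc(left, 1), straight(1)

key: position moved to (1,-3) AND the heading swung to E — translation plus rotation needed
from: x=-1 y=-2 heading=down
step 1 (arc(left, 1)): x=0 y=-3 heading=right
step 2 (straight(1)): x=1 y=-3 heading=right
all 49 alternatives checked — unique.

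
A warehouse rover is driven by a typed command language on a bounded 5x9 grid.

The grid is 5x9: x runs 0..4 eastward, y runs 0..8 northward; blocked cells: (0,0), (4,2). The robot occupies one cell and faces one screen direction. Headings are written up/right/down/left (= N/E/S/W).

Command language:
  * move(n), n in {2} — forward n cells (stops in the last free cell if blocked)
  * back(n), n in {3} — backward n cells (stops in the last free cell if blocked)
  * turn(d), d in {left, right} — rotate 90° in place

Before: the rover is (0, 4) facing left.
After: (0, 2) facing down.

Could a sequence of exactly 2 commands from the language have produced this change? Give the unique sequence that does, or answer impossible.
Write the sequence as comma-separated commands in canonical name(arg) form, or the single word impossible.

turn(left), move(2)

key: position moved to (0,2) AND the heading swung to S — translation plus rotation needed
t0: (0, 4) facing left
t=1 turn(left) ⇒ (0, 4) facing down
t=2 move(2) ⇒ (0, 2) facing down
no other 2-command option fits: unique.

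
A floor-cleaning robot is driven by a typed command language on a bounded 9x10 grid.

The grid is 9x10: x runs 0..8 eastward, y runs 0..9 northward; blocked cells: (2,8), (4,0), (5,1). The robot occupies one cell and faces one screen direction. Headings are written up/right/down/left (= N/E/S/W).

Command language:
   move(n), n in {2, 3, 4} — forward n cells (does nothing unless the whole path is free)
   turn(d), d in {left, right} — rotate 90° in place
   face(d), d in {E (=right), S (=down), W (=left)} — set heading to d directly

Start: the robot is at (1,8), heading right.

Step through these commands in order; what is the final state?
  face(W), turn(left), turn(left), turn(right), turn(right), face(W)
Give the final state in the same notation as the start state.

t0: at (1,8), heading right
step 1 (face(W)): at (1,8), heading left
step 2 (turn(left)): at (1,8), heading down
step 3 (turn(left)): at (1,8), heading right
step 4 (turn(right)): at (1,8), heading down
step 5 (turn(right)): at (1,8), heading left
step 6 (face(W)): at (1,8), heading left

at (1,8), heading left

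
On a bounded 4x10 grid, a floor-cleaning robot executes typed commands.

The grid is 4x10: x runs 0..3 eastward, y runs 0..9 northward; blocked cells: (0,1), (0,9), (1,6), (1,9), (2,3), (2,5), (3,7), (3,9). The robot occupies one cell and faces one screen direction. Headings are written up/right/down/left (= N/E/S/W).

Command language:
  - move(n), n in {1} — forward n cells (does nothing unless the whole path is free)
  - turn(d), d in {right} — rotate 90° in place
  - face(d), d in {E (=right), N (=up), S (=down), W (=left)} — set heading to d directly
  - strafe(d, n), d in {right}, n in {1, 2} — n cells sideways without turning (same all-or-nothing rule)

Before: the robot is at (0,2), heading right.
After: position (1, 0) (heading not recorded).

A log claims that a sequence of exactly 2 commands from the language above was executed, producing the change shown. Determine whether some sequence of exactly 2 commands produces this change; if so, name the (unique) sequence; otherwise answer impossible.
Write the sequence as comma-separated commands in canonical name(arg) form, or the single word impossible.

move(1), strafe(right, 2)

key: running strafe(right, 2) before move(1) would end elsewhere — order is forced
initial: at (0,2), heading right
step 1 (move(1)): at (1,2), heading right
step 2 (strafe(right, 2)): at (1,0), heading right
no rival 2-sequence matches.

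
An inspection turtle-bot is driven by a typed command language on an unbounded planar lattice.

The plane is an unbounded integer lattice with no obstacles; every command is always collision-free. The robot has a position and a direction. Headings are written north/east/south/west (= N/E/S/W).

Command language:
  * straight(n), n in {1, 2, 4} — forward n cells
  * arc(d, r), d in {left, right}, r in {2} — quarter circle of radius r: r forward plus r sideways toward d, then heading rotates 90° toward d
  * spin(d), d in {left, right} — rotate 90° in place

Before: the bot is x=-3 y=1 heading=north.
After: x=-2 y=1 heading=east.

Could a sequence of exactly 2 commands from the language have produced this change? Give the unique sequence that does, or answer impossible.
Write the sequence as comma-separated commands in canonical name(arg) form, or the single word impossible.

key: position moved to (-2,1) AND the heading swung to E — translation plus rotation needed
t0: x=-3 y=1 heading=north
[1] after spin(right): x=-3 y=1 heading=east
[2] after straight(1): x=-2 y=1 heading=east
uniquely the one of 49 2-step routes that fits.

spin(right), straight(1)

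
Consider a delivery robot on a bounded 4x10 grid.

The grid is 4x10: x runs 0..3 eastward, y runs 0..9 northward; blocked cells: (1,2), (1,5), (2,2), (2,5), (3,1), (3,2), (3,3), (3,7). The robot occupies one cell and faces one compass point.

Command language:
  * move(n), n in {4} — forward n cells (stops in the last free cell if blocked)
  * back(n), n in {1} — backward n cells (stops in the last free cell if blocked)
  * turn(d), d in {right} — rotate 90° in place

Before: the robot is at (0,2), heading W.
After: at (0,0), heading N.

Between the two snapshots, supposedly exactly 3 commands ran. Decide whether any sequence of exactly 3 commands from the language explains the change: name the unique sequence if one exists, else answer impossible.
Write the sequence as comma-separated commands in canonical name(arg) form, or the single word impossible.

key: position moved to (0,0) AND the heading swung to N — translation plus rotation needed
start: at (0,2), heading W
step 1 (turn(right)): at (0,2), heading N
step 2 (back(1)): at (0,1), heading N
step 3 (back(1)): at (0,0), heading N
no rival 3-sequence matches.

turn(right), back(1), back(1)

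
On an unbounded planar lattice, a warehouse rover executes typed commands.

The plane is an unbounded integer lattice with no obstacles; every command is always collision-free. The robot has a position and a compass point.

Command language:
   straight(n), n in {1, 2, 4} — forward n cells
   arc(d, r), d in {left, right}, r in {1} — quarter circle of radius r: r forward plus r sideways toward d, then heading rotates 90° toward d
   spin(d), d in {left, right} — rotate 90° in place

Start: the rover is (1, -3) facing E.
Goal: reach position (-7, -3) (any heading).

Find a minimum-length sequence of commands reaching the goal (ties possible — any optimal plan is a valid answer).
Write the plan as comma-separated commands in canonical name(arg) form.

spin(left), spin(left), straight(4), straight(4)

t0: (1, -3) facing E
t=1 spin(left) ⇒ (1, -3) facing N
t=2 spin(left) ⇒ (1, -3) facing W
t=3 straight(4) ⇒ (-3, -3) facing W
t=4 straight(4) ⇒ (-7, -3) facing W
minimal: 4 command(s), checked below 4.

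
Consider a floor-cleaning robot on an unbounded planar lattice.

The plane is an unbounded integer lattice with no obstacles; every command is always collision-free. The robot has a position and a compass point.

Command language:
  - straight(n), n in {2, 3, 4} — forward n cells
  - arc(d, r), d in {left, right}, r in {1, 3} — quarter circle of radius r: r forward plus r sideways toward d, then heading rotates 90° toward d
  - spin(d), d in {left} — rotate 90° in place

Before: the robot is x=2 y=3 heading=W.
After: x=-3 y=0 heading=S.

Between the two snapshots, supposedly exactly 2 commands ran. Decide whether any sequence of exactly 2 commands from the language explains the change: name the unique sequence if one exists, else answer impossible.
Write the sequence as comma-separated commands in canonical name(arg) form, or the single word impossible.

straight(2), arc(left, 3)

key: order matters: swapping straight(2) and arc(left, 3) lands elsewhere
initial: x=2 y=3 heading=W
[1] after straight(2): x=0 y=3 heading=W
[2] after arc(left, 3): x=-3 y=0 heading=S
no rival 2-sequence matches.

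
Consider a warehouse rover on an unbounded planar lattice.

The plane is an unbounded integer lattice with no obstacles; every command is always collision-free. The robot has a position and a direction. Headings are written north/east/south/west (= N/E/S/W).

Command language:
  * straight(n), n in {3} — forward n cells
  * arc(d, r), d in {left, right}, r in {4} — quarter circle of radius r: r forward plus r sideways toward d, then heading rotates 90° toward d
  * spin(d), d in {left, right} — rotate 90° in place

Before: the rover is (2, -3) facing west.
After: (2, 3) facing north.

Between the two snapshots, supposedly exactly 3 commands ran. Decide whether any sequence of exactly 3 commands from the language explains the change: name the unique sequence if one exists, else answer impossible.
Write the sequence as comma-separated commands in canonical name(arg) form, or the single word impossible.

spin(right), straight(3), straight(3)

key: position moved to (2,3) AND the heading swung to N — translation plus rotation needed
t0: (2, -3) facing west
t=1 spin(right) ⇒ (2, -3) facing north
t=2 straight(3) ⇒ (2, 0) facing north
t=3 straight(3) ⇒ (2, 3) facing north
no other 3-command option fits: unique.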